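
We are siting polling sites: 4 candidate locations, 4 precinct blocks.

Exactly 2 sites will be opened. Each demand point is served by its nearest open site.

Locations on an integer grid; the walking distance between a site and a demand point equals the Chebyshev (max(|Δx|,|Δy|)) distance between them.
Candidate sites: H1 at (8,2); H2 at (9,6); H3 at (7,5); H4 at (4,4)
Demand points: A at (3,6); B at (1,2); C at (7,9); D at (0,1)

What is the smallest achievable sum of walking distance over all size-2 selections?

12

Open {H2, H4}.
  A→H4 2, B→H4 3, C→H2 3, D→H4 4  ⇒ total 12.
Compare {H3, H4}: total 13.
Compare {H1, H4}: total 14.
No size-2 selection does better; minimum is 12.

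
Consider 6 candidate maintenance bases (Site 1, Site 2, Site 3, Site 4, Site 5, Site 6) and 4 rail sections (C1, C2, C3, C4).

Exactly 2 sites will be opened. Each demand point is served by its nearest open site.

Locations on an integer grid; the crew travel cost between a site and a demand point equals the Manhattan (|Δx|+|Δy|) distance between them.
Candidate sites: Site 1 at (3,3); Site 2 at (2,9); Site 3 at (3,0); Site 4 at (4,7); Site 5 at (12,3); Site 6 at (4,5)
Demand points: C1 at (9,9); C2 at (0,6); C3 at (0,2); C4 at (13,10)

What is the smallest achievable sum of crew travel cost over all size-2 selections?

Open {Site 1, Site 5}.
  C1→Site 5 9, C2→Site 1 6, C3→Site 1 4, C4→Site 5 8  ⇒ total 27.
Compare {Site 1, Site 2}: total 28.
Compare {Site 1, Site 4}: total 28.
No size-2 selection does better; minimum is 27.

27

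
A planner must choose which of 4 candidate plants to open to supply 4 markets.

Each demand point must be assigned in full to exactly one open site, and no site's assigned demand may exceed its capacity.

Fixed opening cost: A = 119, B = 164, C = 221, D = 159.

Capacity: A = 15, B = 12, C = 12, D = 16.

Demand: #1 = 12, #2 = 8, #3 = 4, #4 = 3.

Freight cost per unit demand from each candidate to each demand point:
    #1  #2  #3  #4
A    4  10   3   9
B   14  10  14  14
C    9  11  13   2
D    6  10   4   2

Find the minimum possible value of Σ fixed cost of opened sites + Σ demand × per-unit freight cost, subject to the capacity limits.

Open {A, D}; cheapest assignment that respects the capacities:
  A (cap 15, load 12): #1 — cost 12×4 = 48
  D (cap 16, load 15): #2, #3, #4 — cost 8×10 + 4×4 + 3×2 = 102
  Shipping 150, fixed 278 → total 428.
  Any other capacity-feasible assignment to {A, D} ships for at least 150.
Compare {A, B}: its best feasible assignment gives total 494.
Compare {B, D}: its best feasible assignment gives total 533.
Every other set of open sites that can feasibly serve all demand totals ≥ 494 even under its best assignment. Minimum: 428.

428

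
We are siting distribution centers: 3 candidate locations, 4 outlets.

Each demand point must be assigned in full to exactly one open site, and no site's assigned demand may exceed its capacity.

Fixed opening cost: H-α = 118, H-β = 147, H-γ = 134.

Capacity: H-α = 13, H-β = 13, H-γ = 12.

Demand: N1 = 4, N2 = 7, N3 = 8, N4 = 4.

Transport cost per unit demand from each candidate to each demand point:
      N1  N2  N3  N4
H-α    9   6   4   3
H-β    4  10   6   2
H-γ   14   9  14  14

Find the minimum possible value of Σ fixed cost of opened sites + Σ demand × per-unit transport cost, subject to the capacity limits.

Open {H-α, H-β}; cheapest assignment that respects the capacities:
  H-α (cap 13, load 11): N2, N4 — cost 7×6 + 4×3 = 54
  H-β (cap 13, load 12): N1, N3 — cost 4×4 + 8×6 = 64
  Shipping 118, fixed 265 → total 383.
  Any other capacity-feasible assignment to {H-α, H-β} ships for at least 118.
Compare {H-α, H-γ}: its best feasible assignment gives total 415.
Compare {H-β, H-γ}: its best feasible assignment gives total 456.
Every other set of open sites that can feasibly serve all demand totals ≥ 415 even under its best assignment. Minimum: 383.

383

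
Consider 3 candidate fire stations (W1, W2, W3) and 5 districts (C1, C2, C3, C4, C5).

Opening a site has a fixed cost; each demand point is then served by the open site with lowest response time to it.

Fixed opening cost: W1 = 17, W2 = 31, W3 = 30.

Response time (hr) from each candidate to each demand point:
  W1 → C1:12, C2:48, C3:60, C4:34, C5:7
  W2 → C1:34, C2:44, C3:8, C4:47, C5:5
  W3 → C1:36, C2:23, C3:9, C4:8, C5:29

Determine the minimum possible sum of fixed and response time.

106

Open {W1, W3}: assign each demand point to its cheapest open site.
  C1→W1 12, C2→W3 23, C3→W3 9, C4→W3 8, C5→W1 7
  response time 59, fixed 47 → total 106.
Compare {W1, W2, W3}: response time 56 + fixed 78 = 134.
Compare {W3}: response time 105 + fixed 30 = 135.
Compare {W2, W3}: response time 78 + fixed 61 = 139.
All other subsets cost ≥ 134. Minimum total cost: 106.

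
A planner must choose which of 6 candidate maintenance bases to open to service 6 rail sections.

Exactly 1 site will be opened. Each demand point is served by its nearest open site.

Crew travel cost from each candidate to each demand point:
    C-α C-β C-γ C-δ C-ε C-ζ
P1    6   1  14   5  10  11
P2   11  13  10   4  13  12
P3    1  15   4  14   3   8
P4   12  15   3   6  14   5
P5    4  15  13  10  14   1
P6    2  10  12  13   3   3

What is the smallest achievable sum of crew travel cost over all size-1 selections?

Open {P6}.
  C-α→P6 2, C-β→P6 10, C-γ→P6 12, C-δ→P6 13, C-ε→P6 3, C-ζ→P6 3  ⇒ total 43.
Compare {P3}: total 45.
Compare {P1}: total 47.
No size-1 selection does better; minimum is 43.

43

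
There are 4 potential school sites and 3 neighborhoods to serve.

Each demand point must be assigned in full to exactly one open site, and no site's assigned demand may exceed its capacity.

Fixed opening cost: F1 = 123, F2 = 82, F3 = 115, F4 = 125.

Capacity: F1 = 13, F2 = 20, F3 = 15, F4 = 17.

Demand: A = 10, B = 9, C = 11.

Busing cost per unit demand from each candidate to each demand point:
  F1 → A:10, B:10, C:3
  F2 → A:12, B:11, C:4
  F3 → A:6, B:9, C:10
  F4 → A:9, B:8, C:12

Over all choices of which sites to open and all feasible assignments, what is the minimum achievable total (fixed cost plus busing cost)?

Open {F2, F3}; cheapest assignment that respects the capacities:
  F2 (cap 20, load 20): B, C — cost 9×11 + 11×4 = 143
  F3 (cap 15, load 10): A — cost 10×6 = 60
  Shipping 203, fixed 197 → total 400.
  Any other capacity-feasible assignment to {F2, F3} ships for at least 203.
Compare {F2, F4}: its best feasible assignment gives total 440.
Compare {F1, F2}: its best feasible assignment gives total 448.
Every other set of open sites that can feasibly serve all demand totals ≥ 440 even under its best assignment. Minimum: 400.

400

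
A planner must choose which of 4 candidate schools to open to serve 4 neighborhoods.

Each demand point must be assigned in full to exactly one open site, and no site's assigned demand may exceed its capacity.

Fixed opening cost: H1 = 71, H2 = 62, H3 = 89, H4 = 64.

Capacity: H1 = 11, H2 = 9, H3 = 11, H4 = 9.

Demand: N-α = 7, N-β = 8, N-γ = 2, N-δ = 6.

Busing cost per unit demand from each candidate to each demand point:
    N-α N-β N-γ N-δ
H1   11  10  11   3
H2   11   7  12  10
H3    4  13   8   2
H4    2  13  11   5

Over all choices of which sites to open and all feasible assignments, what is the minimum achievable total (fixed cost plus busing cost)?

Open {H1, H2, H4}; cheapest assignment that respects the capacities:
  H1 (cap 11, load 8): N-γ, N-δ — cost 2×11 + 6×3 = 40
  H2 (cap 9, load 8): N-β — cost 8×7 = 56
  H4 (cap 9, load 7): N-α — cost 7×2 = 14
  Shipping 110, fixed 197 → total 307.
  Any other capacity-feasible assignment to {H1, H2, H4} ships for at least 110.
Compare {H2, H3, H4}: its best feasible assignment gives total 313.
Compare {H1, H2, H3}: its best feasible assignment gives total 340.
Every other set of open sites that can feasibly serve all demand totals ≥ 313 even under its best assignment. Minimum: 307.

307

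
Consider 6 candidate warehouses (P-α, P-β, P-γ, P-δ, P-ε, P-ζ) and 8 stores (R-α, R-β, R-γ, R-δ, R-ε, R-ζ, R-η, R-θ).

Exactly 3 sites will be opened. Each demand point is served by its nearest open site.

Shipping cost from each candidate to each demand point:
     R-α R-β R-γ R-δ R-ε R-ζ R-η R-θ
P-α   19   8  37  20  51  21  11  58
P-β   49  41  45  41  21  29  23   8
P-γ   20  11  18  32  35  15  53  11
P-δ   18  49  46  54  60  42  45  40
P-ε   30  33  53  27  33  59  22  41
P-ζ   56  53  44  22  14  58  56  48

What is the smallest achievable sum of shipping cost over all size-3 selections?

116

Open {P-α, P-γ, P-ζ}.
  R-α→P-α 19, R-β→P-α 8, R-γ→P-γ 18, R-δ→P-α 20, R-ε→P-ζ 14, R-ζ→P-γ 15, R-η→P-α 11, R-θ→P-γ 11  ⇒ total 116.
Compare {P-α, P-β, P-γ}: total 120.
Compare {P-β, P-γ, P-ζ}: total 131.
No size-3 selection does better; minimum is 116.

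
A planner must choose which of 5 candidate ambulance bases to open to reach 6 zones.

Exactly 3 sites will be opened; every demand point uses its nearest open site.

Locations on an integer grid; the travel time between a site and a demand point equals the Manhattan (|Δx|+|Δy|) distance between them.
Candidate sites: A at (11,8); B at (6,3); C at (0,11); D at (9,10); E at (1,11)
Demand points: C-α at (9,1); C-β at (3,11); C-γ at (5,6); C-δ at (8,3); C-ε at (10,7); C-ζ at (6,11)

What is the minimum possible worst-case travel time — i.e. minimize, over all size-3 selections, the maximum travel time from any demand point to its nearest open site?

Open {A, B, E}.
  Farthest demand point is C-α at travel time 5 (to B); all others are ≤ 5.
With {B, C, D} the worst case is 5.
With {B, D, E} the worst case is 5.
No size-3 selection achieves below 5.

5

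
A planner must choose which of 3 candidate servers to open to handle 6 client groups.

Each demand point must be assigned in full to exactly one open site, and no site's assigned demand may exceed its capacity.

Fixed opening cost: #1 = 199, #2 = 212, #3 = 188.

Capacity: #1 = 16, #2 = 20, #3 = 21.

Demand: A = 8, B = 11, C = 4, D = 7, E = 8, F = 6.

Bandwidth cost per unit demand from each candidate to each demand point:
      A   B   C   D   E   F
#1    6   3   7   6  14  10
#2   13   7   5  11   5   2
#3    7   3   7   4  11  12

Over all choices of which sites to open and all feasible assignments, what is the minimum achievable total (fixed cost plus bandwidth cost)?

Open {#1, #2, #3}; cheapest assignment that respects the capacities:
  #1 (cap 16, load 8): A — cost 8×6 = 48
  #2 (cap 20, load 18): C, E, F — cost 4×5 + 8×5 + 6×2 = 72
  #3 (cap 21, load 18): B, D — cost 11×3 + 7×4 = 61
  Shipping 181, fixed 599 → total 780.
  Any other capacity-feasible assignment to {#1, #2, #3} ships for at least 181.
Total demand is 44 and no other set of sites has combined capacity ≥ 44, so {#1, #2, #3} is the only feasible choice of open sites. Minimum: 780.

780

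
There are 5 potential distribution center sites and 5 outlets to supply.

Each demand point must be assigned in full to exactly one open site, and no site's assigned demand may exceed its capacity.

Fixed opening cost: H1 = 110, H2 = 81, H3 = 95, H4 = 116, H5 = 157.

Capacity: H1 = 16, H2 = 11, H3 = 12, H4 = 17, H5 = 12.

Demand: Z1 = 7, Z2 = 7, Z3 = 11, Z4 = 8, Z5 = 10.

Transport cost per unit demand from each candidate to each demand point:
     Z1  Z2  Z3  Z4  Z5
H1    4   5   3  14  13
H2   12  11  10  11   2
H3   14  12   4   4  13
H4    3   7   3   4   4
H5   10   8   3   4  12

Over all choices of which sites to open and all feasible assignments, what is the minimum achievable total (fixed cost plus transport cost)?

550

Open {H1, H2, H3, H4}; cheapest assignment that respects the capacities:
  H1 (cap 16, load 14): Z1, Z2 — cost 7×4 + 7×5 = 63
  H2 (cap 11, load 10): Z5 — cost 10×2 = 20
  H3 (cap 12, load 8): Z4 — cost 8×4 = 32
  H4 (cap 17, load 11): Z3 — cost 11×3 = 33
  Shipping 148, fixed 402 → total 550.
  Any other capacity-feasible assignment to {H1, H2, H3, H4} ships for at least 148.
Compare {H1, H3, H4}: its best feasible assignment gives total 573.
Compare {H1, H2, H3, H5}: its best feasible assignment gives total 591.
Every other set of open sites that can feasibly serve all demand totals ≥ 573 even under its best assignment. Minimum: 550.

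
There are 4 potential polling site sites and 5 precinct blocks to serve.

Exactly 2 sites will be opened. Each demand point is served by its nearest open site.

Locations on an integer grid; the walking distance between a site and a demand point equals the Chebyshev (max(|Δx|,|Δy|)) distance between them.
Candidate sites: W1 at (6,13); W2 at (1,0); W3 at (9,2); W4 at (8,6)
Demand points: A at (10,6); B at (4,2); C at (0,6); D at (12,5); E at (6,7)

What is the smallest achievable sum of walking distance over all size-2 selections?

Open {W2, W4}.
  A→W4 2, B→W2 3, C→W2 6, D→W4 4, E→W4 2  ⇒ total 17.
Compare {W1, W4}: total 19.
Compare {W3, W4}: total 19.
No size-2 selection does better; minimum is 17.

17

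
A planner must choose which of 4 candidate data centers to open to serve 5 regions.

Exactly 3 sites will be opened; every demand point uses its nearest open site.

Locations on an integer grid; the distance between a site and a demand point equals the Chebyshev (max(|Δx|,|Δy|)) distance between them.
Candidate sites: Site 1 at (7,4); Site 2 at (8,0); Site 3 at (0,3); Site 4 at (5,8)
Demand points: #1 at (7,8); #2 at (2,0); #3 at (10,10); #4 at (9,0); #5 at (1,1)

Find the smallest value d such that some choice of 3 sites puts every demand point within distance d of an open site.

Open {Site 1, Site 3, Site 4}.
  Farthest demand point is #3 at distance 5 (to Site 4); all others are ≤ 5.
With {Site 2, Site 3, Site 4} the worst case is 5.
With {Site 1, Site 2, Site 3} the worst case is 6.
No size-3 selection achieves below 5.

5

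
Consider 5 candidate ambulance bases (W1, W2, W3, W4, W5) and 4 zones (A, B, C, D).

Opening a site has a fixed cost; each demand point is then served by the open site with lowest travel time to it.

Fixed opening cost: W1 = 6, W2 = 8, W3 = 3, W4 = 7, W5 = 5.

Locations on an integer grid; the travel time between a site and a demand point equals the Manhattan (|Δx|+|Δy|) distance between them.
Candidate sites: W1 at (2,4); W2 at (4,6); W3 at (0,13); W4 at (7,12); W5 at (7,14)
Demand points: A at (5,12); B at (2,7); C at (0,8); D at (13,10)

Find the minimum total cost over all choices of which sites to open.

Open {W1, W4}: assign each demand point to its cheapest open site.
  A→W4 2, B→W1 3, C→W1 6, D→W4 8
  travel time 19, fixed 13 → total 32.
Compare {W3, W4}: travel time 23 + fixed 10 = 33.
Compare {W1, W5}: travel time 23 + fixed 11 = 34.
Compare {W2, W4}: travel time 19 + fixed 15 = 34.
All other subsets cost ≥ 33. Minimum total cost: 32.

32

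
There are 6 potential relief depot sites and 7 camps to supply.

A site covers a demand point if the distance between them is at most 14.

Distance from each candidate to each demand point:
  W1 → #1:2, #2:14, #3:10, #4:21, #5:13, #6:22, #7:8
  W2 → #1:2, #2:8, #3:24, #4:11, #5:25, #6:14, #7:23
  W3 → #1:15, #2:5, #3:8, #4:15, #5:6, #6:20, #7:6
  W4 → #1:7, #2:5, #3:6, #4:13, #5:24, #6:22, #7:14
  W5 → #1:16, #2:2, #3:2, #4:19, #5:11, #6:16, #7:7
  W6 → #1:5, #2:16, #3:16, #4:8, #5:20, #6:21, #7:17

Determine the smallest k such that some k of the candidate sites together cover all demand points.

Coverage sets (demand points within 14 of each site):
  W1: {#1, #2, #3, #5, #7}
  W2: {#1, #2, #4, #6}
  W3: {#2, #3, #5, #7}
  W4: {#1, #2, #3, #4, #7}
  W5: {#2, #3, #5, #7}
  W6: {#1, #4}
No single site covers all 7 demand points.
But {W1, W2} covers everything, so the minimum is 2.

2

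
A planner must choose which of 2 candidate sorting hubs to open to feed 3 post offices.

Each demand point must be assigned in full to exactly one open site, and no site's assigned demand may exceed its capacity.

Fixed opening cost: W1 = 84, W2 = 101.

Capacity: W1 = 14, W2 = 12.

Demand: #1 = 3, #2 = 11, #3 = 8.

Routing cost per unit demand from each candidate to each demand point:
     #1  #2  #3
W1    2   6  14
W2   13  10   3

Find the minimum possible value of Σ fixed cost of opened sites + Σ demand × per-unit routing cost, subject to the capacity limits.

Open {W1, W2}; cheapest assignment that respects the capacities:
  W1 (cap 14, load 14): #1, #2 — cost 3×2 + 11×6 = 72
  W2 (cap 12, load 8): #3 — cost 8×3 = 24
  Shipping 96, fixed 185 → total 281.
  Any other capacity-feasible assignment to {W1, W2} ships for at least 96.
Total demand is 22 and no other set of sites has combined capacity ≥ 22, so {W1, W2} is the only feasible choice of open sites. Minimum: 281.

281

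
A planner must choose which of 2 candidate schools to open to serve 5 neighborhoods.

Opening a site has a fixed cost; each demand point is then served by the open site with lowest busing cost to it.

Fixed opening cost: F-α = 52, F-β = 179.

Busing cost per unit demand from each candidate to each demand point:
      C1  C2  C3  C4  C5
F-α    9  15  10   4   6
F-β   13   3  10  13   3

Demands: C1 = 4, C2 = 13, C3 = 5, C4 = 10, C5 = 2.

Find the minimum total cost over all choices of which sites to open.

Open {F-α}: assign each demand point to its cheapest open site.
  C1→F-α 4×9=36, C2→F-α 13×15=195, C3→F-α 5×10=50, C4→F-α 10×4=40, C5→F-α 2×6=12
  busing cost 333, fixed 52 → total 385.
Compare {F-α, F-β}: busing cost 171 + fixed 231 = 402.
Compare {F-β}: busing cost 277 + fixed 179 = 456.

385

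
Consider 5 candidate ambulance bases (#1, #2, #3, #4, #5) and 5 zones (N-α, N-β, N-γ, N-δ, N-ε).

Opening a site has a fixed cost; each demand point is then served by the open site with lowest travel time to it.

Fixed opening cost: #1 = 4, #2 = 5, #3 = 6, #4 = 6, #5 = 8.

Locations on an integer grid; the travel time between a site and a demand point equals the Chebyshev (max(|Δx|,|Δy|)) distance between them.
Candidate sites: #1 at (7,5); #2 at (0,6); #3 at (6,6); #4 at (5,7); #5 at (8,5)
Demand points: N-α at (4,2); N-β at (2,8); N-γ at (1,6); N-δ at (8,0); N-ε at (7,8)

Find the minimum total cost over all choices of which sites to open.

23

Open {#1, #2}: assign each demand point to its cheapest open site.
  N-α→#1 3, N-β→#2 2, N-γ→#2 1, N-δ→#1 5, N-ε→#1 3
  travel time 14, fixed 9 → total 23.
Compare {#1}: travel time 22 + fixed 4 = 26.
Compare {#2, #3}: travel time 15 + fixed 11 = 26.
Compare {#2}: travel time 22 + fixed 5 = 27.
All other subsets cost ≥ 26. Minimum total cost: 23.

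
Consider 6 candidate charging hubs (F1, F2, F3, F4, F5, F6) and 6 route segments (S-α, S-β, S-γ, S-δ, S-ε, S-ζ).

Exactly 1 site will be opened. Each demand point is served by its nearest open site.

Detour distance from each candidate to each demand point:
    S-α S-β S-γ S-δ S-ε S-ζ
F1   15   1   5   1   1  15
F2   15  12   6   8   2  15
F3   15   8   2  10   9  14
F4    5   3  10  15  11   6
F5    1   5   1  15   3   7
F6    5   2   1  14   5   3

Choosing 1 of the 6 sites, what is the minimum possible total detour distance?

Open {F6}.
  S-α→F6 5, S-β→F6 2, S-γ→F6 1, S-δ→F6 14, S-ε→F6 5, S-ζ→F6 3  ⇒ total 30.
Compare {F5}: total 32.
Compare {F1}: total 38.
No size-1 selection does better; minimum is 30.

30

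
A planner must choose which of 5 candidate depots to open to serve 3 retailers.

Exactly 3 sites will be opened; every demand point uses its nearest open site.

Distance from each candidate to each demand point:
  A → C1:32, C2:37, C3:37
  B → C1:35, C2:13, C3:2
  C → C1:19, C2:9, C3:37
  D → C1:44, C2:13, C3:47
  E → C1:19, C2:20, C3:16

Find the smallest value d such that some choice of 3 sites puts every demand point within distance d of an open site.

Open {A, B, C}.
  Farthest demand point is C1 at distance 19 (to C); all others are ≤ 19.
With {A, B, E} the worst case is 19.
With {A, C, E} the worst case is 19.
No size-3 selection achieves below 19.

19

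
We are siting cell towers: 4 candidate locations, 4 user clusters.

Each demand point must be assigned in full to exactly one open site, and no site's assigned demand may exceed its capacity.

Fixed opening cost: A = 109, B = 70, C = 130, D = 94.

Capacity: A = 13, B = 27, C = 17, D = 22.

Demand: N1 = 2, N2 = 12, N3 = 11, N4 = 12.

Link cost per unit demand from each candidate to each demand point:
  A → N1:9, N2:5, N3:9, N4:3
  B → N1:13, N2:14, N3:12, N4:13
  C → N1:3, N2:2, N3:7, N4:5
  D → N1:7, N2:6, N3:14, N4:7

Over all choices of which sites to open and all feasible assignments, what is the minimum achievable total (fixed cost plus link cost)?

507

Open {A, B, C}; cheapest assignment that respects the capacities:
  A (cap 13, load 12): N4 — cost 12×3 = 36
  B (cap 27, load 11): N3 — cost 11×12 = 132
  C (cap 17, load 14): N1, N2 — cost 2×3 + 12×2 = 30
  Shipping 198, fixed 309 → total 507.
  Any other capacity-feasible assignment to {A, B, C} ships for at least 198.
Compare {B, C}: its best feasible assignment gives total 518.
Compare {A, C, D}: its best feasible assignment gives total 524.
Every other set of open sites that can feasibly serve all demand totals ≥ 518 even under its best assignment. Minimum: 507.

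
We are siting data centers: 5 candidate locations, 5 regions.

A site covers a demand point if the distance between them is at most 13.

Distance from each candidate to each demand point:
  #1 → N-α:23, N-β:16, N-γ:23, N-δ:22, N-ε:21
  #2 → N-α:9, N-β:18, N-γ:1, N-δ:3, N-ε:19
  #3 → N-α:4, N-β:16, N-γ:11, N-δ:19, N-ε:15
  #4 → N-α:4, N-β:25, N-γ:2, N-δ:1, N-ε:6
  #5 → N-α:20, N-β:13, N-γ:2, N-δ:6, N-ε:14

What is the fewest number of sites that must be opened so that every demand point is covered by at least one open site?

2

Coverage sets (demand points within 13 of each site):
  #1: {}
  #2: {N-α, N-γ, N-δ}
  #3: {N-α, N-γ}
  #4: {N-α, N-γ, N-δ, N-ε}
  #5: {N-β, N-γ, N-δ}
No single site covers all 5 demand points.
But {#4, #5} covers everything, so the minimum is 2.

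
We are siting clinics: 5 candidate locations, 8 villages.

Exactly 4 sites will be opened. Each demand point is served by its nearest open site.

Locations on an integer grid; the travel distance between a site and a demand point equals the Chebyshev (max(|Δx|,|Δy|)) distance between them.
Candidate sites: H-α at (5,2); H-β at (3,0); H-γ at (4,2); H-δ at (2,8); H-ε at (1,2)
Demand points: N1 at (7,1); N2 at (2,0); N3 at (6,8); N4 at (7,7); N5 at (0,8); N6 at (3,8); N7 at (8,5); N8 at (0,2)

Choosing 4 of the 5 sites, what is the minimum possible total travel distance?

Open {H-α, H-β, H-δ, H-ε}.
  N1→H-α 2, N2→H-β 1, N3→H-δ 4, N4→H-α 5, N5→H-δ 2, N6→H-δ 1, N7→H-α 3, N8→H-ε 1  ⇒ total 19.
Compare {H-α, H-γ, H-δ, H-ε}: total 20.
Compare {H-α, H-β, H-γ, H-δ}: total 21.
No size-4 selection does better; minimum is 19.

19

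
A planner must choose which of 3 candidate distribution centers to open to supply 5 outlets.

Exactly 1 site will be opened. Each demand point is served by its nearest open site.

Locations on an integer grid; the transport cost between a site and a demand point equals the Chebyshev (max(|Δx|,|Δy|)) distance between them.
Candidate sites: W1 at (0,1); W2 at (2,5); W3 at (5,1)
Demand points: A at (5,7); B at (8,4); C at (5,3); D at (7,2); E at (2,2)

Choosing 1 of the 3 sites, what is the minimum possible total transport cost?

Open {W3}.
  A→W3 6, B→W3 3, C→W3 2, D→W3 2, E→W3 3  ⇒ total 16.
Compare {W2}: total 20.
Compare {W1}: total 28.

16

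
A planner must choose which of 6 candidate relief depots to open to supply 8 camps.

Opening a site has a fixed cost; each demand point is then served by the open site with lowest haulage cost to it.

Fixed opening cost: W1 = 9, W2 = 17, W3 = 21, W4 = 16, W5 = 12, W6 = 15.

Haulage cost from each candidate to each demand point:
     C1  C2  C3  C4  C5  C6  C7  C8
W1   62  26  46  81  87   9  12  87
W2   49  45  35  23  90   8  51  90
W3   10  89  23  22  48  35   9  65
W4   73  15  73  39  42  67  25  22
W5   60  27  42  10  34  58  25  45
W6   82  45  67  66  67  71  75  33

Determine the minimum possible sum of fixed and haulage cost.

Open {W1, W3, W4, W5}: assign each demand point to its cheapest open site.
  C1→W3 10, C2→W4 15, C3→W3 23, C4→W5 10, C5→W5 34, C6→W1 9, C7→W3 9, C8→W4 22
  haulage cost 132, fixed 58 → total 190.
Compare {W2, W3, W4, W5}: haulage cost 131 + fixed 66 = 197.
Compare {W1, W3, W4}: haulage cost 152 + fixed 46 = 198.
Compare {W2, W3, W4}: haulage cost 151 + fixed 54 = 205.
All other subsets cost ≥ 197. Minimum total cost: 190.

190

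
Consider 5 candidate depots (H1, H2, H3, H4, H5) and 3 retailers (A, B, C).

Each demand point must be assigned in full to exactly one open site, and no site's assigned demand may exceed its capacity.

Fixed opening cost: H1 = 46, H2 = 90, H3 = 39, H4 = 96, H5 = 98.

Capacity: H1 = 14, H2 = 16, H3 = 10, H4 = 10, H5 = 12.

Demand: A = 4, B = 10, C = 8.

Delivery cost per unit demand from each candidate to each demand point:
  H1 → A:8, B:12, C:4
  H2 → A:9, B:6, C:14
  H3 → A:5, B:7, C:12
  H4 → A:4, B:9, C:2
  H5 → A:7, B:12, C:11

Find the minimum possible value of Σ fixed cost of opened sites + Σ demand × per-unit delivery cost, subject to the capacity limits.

219

Open {H1, H3}; cheapest assignment that respects the capacities:
  H1 (cap 14, load 12): A, C — cost 4×8 + 8×4 = 64
  H3 (cap 10, load 10): B — cost 10×7 = 70
  Shipping 134, fixed 85 → total 219.
  Any other capacity-feasible assignment to {H1, H3} ships for at least 134.
Compare {H1, H2}: its best feasible assignment gives total 260.
Compare {H1, H2, H3}: its best feasible assignment gives total 287.
Every other set of open sites that can feasibly serve all demand totals ≥ 260 even under its best assignment. Minimum: 219.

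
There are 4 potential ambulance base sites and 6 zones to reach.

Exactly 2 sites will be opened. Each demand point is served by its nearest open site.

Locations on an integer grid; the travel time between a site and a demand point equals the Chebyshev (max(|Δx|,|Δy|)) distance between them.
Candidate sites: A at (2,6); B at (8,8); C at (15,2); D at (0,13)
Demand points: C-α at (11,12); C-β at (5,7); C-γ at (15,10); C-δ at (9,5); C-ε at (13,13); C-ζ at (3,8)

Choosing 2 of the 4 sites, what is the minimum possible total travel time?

Open {A, B}.
  C-α→B 4, C-β→A 3, C-γ→B 7, C-δ→B 3, C-ε→B 5, C-ζ→A 2  ⇒ total 24.
Compare {B, C}: total 27.
Compare {B, D}: total 27.
No size-2 selection does better; minimum is 24.

24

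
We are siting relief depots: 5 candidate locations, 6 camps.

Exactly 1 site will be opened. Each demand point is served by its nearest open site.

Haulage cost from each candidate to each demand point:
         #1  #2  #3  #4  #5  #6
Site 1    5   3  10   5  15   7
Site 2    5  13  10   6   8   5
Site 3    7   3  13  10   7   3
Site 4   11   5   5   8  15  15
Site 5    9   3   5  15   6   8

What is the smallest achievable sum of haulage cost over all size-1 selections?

Open {Site 3}.
  #1→Site 3 7, #2→Site 3 3, #3→Site 3 13, #4→Site 3 10, #5→Site 3 7, #6→Site 3 3  ⇒ total 43.
Compare {Site 1}: total 45.
Compare {Site 5}: total 46.
No size-1 selection does better; minimum is 43.

43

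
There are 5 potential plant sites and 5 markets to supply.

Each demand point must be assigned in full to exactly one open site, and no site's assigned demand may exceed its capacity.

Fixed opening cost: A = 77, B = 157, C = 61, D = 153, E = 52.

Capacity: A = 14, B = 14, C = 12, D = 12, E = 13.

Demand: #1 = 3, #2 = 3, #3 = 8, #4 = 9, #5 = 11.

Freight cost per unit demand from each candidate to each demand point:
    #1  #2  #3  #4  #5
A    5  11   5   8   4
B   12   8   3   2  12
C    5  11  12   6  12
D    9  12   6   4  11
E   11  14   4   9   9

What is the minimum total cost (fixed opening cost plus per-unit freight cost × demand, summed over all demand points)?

Open {A, C, E}; cheapest assignment that respects the capacities:
  A (cap 14, load 14): #1, #5 — cost 3×5 + 11×4 = 59
  C (cap 12, load 12): #2, #4 — cost 3×11 + 9×6 = 87
  E (cap 13, load 8): #3 — cost 8×4 = 32
  Shipping 178, fixed 190 → total 368.
  Any other capacity-feasible assignment to {A, C, E} ships for at least 178.
Compare {A, B, E}: its best feasible assignment gives total 419.
Compare {A, D, E}: its best feasible assignment gives total 445.
Every other set of open sites that can feasibly serve all demand totals ≥ 419 even under its best assignment. Minimum: 368.

368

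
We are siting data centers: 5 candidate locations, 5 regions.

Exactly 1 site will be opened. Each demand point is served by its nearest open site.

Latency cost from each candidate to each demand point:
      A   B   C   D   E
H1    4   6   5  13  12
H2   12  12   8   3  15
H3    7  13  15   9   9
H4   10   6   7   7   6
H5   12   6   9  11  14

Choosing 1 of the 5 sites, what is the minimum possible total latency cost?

Open {H4}.
  A→H4 10, B→H4 6, C→H4 7, D→H4 7, E→H4 6  ⇒ total 36.
Compare {H1}: total 40.
Compare {H2}: total 50.
No size-1 selection does better; minimum is 36.

36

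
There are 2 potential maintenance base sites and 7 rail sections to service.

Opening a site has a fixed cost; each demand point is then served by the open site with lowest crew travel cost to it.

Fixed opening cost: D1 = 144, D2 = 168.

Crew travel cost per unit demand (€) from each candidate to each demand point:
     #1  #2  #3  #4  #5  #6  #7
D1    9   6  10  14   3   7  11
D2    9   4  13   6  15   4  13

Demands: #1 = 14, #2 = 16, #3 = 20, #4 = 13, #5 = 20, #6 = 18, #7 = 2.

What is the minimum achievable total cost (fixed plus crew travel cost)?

Open {D1, D2}: assign each demand point to its cheapest open site.
  #1→D1 14×9=126, #2→D2 16×4=64, #3→D1 20×10=200, #4→D2 13×6=78, #5→D1 20×3=60, #6→D2 18×4=72, #7→D1 2×11=22
  crew travel cost 622, fixed 312 → total 934.
Compare {D1}: crew travel cost 812 + fixed 144 = 956.
Compare {D2}: crew travel cost 926 + fixed 168 = 1094.

934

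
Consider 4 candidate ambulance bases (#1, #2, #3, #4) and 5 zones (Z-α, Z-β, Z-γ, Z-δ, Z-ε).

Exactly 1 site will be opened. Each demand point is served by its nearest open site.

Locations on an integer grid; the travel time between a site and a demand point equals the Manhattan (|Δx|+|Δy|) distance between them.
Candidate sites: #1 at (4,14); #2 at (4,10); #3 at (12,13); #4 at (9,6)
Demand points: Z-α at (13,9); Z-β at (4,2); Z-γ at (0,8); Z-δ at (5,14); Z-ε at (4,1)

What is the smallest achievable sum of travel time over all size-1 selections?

38

Open {#2}.
  Z-α→#2 10, Z-β→#2 8, Z-γ→#2 6, Z-δ→#2 5, Z-ε→#2 9  ⇒ total 38.
Compare {#4}: total 49.
Compare {#1}: total 50.
No size-1 selection does better; minimum is 38.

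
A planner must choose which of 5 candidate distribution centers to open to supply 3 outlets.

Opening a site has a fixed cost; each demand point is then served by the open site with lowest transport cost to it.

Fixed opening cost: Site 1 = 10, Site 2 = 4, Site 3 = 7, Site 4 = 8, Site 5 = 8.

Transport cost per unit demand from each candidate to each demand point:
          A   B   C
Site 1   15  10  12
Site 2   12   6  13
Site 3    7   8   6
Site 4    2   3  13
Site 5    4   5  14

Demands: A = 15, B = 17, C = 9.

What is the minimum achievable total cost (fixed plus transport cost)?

150

Open {Site 3, Site 4}: assign each demand point to its cheapest open site.
  A→Site 4 15×2=30, B→Site 4 17×3=51, C→Site 3 9×6=54
  transport cost 135, fixed 15 → total 150.
Compare {Site 2, Site 3, Site 4}: transport cost 135 + fixed 19 = 154.
Compare {Site 3, Site 4, Site 5}: transport cost 135 + fixed 23 = 158.
Compare {Site 1, Site 3, Site 4}: transport cost 135 + fixed 25 = 160.
All other subsets cost ≥ 154. Minimum total cost: 150.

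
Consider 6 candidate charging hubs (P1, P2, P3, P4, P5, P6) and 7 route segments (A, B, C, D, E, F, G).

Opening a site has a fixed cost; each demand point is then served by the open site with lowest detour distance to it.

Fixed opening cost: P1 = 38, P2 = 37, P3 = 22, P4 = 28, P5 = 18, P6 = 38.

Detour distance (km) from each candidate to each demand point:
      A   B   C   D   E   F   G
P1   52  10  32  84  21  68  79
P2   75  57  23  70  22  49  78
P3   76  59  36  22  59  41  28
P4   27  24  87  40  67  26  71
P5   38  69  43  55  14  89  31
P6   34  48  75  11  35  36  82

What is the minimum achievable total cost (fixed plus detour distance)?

245

Open {P3, P4, P5}: assign each demand point to its cheapest open site.
  A→P4 27, B→P4 24, C→P3 36, D→P3 22, E→P5 14, F→P4 26, G→P3 28
  detour distance 177, fixed 68 → total 245.
Compare {P4, P5}: detour distance 205 + fixed 46 = 251.
Compare {P1, P3, P4}: detour distance 166 + fixed 88 = 254.
Compare {P2, P3, P4}: detour distance 172 + fixed 87 = 259.
All other subsets cost ≥ 251. Minimum total cost: 245.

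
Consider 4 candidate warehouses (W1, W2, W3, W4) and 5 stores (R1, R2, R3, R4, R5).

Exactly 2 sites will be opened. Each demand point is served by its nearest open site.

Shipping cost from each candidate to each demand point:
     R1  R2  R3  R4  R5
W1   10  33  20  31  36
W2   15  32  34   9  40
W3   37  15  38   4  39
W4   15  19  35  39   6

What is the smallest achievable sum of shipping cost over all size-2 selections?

75

Open {W3, W4}.
  R1→W4 15, R2→W3 15, R3→W4 35, R4→W3 4, R5→W4 6  ⇒ total 75.
Compare {W2, W4}: total 83.
Compare {W1, W3}: total 85.
No size-2 selection does better; minimum is 75.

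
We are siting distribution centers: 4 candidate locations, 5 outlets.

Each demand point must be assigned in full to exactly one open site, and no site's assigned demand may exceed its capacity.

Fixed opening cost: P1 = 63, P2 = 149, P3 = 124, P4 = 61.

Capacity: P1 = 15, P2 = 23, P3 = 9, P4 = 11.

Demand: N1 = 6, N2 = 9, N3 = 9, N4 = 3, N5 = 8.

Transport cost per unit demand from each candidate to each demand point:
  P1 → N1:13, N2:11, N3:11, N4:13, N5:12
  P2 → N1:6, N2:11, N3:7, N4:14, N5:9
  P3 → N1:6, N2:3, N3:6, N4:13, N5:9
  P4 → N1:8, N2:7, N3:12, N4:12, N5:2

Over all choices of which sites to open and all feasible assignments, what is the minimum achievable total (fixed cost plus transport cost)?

Open {P1, P3, P4}; cheapest assignment that respects the capacities:
  P1 (cap 15, load 15): N1, N3 — cost 6×13 + 9×11 = 177
  P3 (cap 9, load 9): N2 — cost 9×3 = 27
  P4 (cap 11, load 11): N4, N5 — cost 3×12 + 8×2 = 52
  Shipping 256, fixed 248 → total 504.
  Any other capacity-feasible assignment to {P1, P3, P4} ships for at least 256.
Compare {P2, P3, P4}: its best feasible assignment gives total 512.
Compare {P1, P2}: its best feasible assignment gives total 521.
Every other set of open sites that can feasibly serve all demand totals ≥ 512 even under its best assignment. Minimum: 504.

504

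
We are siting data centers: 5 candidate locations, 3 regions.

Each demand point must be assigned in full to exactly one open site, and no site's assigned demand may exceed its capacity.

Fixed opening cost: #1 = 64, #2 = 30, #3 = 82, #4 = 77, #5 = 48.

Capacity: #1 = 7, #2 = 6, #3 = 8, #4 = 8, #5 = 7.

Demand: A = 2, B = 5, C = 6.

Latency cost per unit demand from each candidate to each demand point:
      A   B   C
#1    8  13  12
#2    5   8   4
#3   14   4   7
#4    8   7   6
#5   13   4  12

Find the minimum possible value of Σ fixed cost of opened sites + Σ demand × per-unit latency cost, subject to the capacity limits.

Open {#2, #5}; cheapest assignment that respects the capacities:
  #2 (cap 6, load 6): C — cost 6×4 = 24
  #5 (cap 7, load 7): A, B — cost 2×13 + 5×4 = 46
  Shipping 70, fixed 78 → total 148.
  Any other capacity-feasible assignment to {#2, #5} ships for at least 70.
Compare {#2, #4}: its best feasible assignment gives total 182.
Compare {#2, #3}: its best feasible assignment gives total 184.
Every other set of open sites that can feasibly serve all demand totals ≥ 182 even under its best assignment. Minimum: 148.

148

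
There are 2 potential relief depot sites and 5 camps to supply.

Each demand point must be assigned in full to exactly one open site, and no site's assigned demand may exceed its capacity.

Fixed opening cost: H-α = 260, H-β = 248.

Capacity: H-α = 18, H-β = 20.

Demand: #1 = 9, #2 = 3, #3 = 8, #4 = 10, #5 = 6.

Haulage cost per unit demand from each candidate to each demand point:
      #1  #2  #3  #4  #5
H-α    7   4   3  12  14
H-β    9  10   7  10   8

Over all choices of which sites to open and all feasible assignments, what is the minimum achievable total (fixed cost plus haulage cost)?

773

Open {H-α, H-β}; cheapest assignment that respects the capacities:
  H-α (cap 18, load 17): #1, #3 — cost 9×7 + 8×3 = 87
  H-β (cap 20, load 19): #2, #4, #5 — cost 3×10 + 10×10 + 6×8 = 178
  Shipping 265, fixed 508 → total 773.
  Any other capacity-feasible assignment to {H-α, H-β} ships for at least 265.
Total demand is 36 and no other set of sites has combined capacity ≥ 36, so {H-α, H-β} is the only feasible choice of open sites. Minimum: 773.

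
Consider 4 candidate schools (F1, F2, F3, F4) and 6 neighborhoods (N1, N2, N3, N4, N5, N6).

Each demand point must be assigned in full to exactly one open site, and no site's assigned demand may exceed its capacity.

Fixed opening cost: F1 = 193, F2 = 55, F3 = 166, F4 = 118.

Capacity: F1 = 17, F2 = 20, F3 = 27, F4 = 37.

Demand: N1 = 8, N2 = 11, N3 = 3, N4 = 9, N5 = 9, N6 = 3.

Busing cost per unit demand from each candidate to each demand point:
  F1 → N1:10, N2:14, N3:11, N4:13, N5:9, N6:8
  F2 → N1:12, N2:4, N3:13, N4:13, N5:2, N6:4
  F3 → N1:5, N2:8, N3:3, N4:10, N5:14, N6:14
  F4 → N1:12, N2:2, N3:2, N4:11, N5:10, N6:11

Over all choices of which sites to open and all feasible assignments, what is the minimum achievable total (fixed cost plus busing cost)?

426

Open {F2, F4}; cheapest assignment that respects the capacities:
  F2 (cap 20, load 20): N1, N5, N6 — cost 8×12 + 9×2 + 3×4 = 126
  F4 (cap 37, load 23): N2, N3, N4 — cost 11×2 + 3×2 + 9×11 = 127
  Shipping 253, fixed 173 → total 426.
  Any other capacity-feasible assignment to {F2, F4} ships for at least 253.
Compare {F2, F3}: its best feasible assignment gives total 464.
Compare {F2, F3, F4}: its best feasible assignment gives total 527.
Every other set of open sites that can feasibly serve all demand totals ≥ 464 even under its best assignment. Minimum: 426.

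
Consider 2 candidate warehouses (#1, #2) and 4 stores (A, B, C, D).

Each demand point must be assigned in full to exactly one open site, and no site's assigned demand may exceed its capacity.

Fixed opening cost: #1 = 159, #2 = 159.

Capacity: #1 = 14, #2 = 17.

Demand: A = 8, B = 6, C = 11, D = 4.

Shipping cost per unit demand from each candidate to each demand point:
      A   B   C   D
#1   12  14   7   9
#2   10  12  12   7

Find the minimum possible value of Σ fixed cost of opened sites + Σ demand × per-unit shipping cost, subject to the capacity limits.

654

Open {#1, #2}; cheapest assignment that respects the capacities:
  #1 (cap 14, load 12): A, D — cost 8×12 + 4×9 = 132
  #2 (cap 17, load 17): B, C — cost 6×12 + 11×12 = 204
  Shipping 336, fixed 318 → total 654.
  Any other capacity-feasible assignment to {#1, #2} ships for at least 336.
Total demand is 29 and no other set of sites has combined capacity ≥ 29, so {#1, #2} is the only feasible choice of open sites. Minimum: 654.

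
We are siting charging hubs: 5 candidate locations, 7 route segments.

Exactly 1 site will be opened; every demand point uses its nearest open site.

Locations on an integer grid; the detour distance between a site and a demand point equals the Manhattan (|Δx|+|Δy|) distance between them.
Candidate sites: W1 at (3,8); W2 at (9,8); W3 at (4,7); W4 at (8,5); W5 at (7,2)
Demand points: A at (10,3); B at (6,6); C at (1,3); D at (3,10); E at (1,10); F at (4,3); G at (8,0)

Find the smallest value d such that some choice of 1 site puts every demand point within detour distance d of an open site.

Open {W3}.
  Farthest demand point is G at detour distance 11 (to W3); all others are ≤ 11.
With {W4} the worst case is 12.
With {W1} the worst case is 13.
No size-1 selection achieves below 11.

11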